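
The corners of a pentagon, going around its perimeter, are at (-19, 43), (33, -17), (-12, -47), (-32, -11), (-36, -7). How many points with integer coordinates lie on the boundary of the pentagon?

28

The number of boundary lattice points is Σ gcd(|Δx|,|Δy|) = gcd(52,60) + gcd(45,30) + gcd(20,36) + gcd(4,4) + gcd(17,50) = 4+15+4+4+1 = 28.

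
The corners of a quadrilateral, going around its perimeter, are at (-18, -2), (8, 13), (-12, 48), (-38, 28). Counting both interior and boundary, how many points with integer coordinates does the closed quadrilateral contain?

The shoelace formula gives twice the area as |[(-18)·13 − 8·(-2)] + [8·48 − (-12)·13] + [(-12)·28 − (-38)·48] + [(-38)·(-2) − (-18)·28]| = 2390, so the area is 1195.
The number of boundary lattice points is Σ gcd(|Δx|,|Δy|) = gcd(26,15) + gcd(20,35) + gcd(26,20) + gcd(20,30) = 1+5+2+10 = 18.
Pick's theorem gives I = A − B/2 + 1 = 1195 − 18/2 + 1 = 1187, so the closed region contains I + B = 1187 + 18 = 1205 lattice points.

1205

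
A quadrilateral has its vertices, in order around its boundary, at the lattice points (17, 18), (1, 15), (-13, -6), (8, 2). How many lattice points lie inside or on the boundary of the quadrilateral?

Using the shoelace formula, 2A = |[17·15 − 1·18] + [1·(-6) − (-13)·15] + [(-13)·2 − 8·(-6)] + [8·18 − 17·2]| = 558, so the area is 279.
Along each edge there are gcd(|Δx|,|Δy|)+1 lattice points, so counting each shared vertex once the boundary has gcd(16,3) + gcd(14,21) + gcd(21,8) + gcd(9,16) = 1+7+1+1 = 10.
Pick's theorem gives I = A − B/2 + 1 = 279 − 10/2 + 1 = 275, so the closed region contains I + B = 275 + 10 = 285 lattice points.

285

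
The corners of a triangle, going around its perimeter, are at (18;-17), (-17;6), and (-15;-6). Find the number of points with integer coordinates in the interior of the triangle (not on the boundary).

Using the shoelace formula, 2A = |(18·6 − (-17)·(-17)) + ((-17)·(-6) − (-15)·6) + ((-15)·(-17) − 18·(-6))| = 374, so the area is 187.
Along each edge there are gcd(|Δx|,|Δy|)+1 lattice points, so counting each shared vertex once the boundary has gcd(35,23) + gcd(2,12) + gcd(33,11) = 1+2+11 = 14.
Pick's theorem gives I = A − B/2 + 1 = 187 − 14/2 + 1 = 181.

181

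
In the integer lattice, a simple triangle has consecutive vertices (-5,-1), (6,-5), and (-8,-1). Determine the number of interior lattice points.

Using the shoelace formula, 2A = |[(-5)·(-5) − 6·(-1)] + [6·(-1) − (-8)·(-5)] + [(-8)·(-1) − (-5)·(-1)]| = 12, so the area is 6.
Along each edge there are gcd(|Δx|,|Δy|)+1 lattice points, so counting each shared vertex once the boundary has gcd(11,4) + gcd(14,4) + gcd(3,0) = 1+2+3 = 6.
Pick's theorem gives I = A − B/2 + 1 = 6 − 6/2 + 1 = 4.

4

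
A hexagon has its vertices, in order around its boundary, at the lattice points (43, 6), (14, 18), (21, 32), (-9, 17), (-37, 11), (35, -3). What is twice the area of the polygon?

Using the shoelace formula, 2A = |[43·18 − 14·6] + [14·32 − 21·18] + [21·17 − (-9)·32] + [(-9)·11 − (-37)·17] + [(-37)·(-3) − 35·11] + [35·6 − 43·(-3)]| = 2000, so the area is 1000.

2000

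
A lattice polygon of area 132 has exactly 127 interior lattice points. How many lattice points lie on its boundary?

12

Pick's theorem gives A = I + B/2 − 1, so B = 2(A − I + 1) = 2(132 − 127 + 1) = 12.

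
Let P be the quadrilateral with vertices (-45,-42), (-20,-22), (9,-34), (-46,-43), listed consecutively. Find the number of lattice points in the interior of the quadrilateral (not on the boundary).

460

Using the shoelace formula, 2A = |[(-45)·(-22) − (-20)·(-42)] + [(-20)·(-34) − 9·(-22)] + [9·(-43) − (-46)·(-34)] + [(-46)·(-42) − (-45)·(-43)]| = 926, so the area is 463.
Summing gcd(|Δx|,|Δy|) over the edges gives the boundary count: gcd(25,20) + gcd(29,12) + gcd(55,9) + gcd(1,1) = 5+1+1+1 = 8.
By Pick's theorem A = I + B/2 − 1, so I = 463 − 8/2 + 1 = 460.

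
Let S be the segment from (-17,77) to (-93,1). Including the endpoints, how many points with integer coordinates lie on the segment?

The number of lattice points on a segment between lattice points is gcd(|Δx|,|Δy|) + 1 = gcd(76,76) + 1 = 76 + 1 = 77.

77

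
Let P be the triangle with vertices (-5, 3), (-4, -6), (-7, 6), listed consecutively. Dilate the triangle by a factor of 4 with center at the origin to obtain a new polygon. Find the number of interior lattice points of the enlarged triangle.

111

Using the shoelace formula, 2A = |[(-5)·(-6) − (-4)·3] + [(-4)·6 − (-7)·(-6)] + [(-7)·3 − (-5)·6]| = 15, so the area is 7.5.
The number of boundary lattice points is Σ gcd(|Δx|,|Δy|) = gcd(1,9) + gcd(3,12) + gcd(2,3) = 1+3+1 = 5.
Scaling by 4 multiplies the area by 4² = 16 (so the new area is 120) and multiplies the boundary lattice-point count by 4, giving 20.
By Pick's theorem, the interior count of the dilated polygon is 120 − 20/2 + 1 = 111.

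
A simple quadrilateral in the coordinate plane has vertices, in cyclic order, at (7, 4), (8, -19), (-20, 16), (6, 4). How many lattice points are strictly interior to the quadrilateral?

By the shoelace formula, twice the signed area is |[7·(-19) − 8·4] + [8·16 − (-20)·(-19)] + [(-20)·4 − 6·16] + [6·4 − 7·4]| = 597, so the area is 298.5.
Summing gcd(|Δx|,|Δy|) over the edges gives the boundary count: gcd(1,23) + gcd(28,35) + gcd(26,12) + gcd(1,0) = 1+7+2+1 = 11.
By Pick's theorem A = I + B/2 − 1, so I = 298.5 − 11/2 + 1 = 294.

294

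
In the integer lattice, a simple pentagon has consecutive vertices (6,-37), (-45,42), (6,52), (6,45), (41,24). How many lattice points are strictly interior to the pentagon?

Using the shoelace formula, 2A = |(6·42 − (-45)·(-37)) + ((-45)·52 − 6·42) + (6·45 − 6·52) + (6·24 − 41·45) + (41·(-37) − 6·24)| = 7409, so the area is 3704.5.
Along each edge there are gcd(|Δx|,|Δy|)+1 lattice points, so counting each shared vertex once the boundary has gcd(51,79) + gcd(51,10) + gcd(0,7) + gcd(35,21) + gcd(35,61) = 1+1+7+7+1 = 17.
By Pick's theorem A = I + B/2 − 1, so I = 3704.5 − 17/2 + 1 = 3697.

3697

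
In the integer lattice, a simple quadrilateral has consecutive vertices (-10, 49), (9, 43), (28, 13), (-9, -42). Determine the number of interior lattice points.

1938

The shoelace formula gives twice the area as |((-10)·43 − 9·49) + (9·13 − 28·43) + (28·(-42) − (-9)·13) + ((-9)·49 − (-10)·(-42))| = 3878, so the area is 1939.
Summing gcd(|Δx|,|Δy|) over the edges gives the boundary count: gcd(19,6) + gcd(19,30) + gcd(37,55) + gcd(1,91) = 1+1+1+1 = 4.
Pick's theorem gives I = A − B/2 + 1 = 1939 − 4/2 + 1 = 1938.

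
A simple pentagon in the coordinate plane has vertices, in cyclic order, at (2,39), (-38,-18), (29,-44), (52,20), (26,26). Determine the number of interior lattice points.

4149

By the shoelace formula, twice the signed area is |[2·(-18) − (-38)·39] + [(-38)·(-44) − 29·(-18)] + [29·20 − 52·(-44)] + [52·26 − 26·20] + [26·39 − 2·26]| = 8302, so the area is 4151.
Along each edge there are gcd(|Δx|,|Δy|)+1 lattice points, so counting each shared vertex once the boundary has gcd(40,57) + gcd(67,26) + gcd(23,64) + gcd(26,6) + gcd(24,13) = 1+1+1+2+1 = 6.
Pick's theorem gives I = A − B/2 + 1 = 4151 − 6/2 + 1 = 4149.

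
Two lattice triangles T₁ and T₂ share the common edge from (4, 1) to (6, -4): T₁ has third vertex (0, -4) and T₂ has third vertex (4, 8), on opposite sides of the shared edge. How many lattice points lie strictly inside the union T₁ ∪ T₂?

15

The union is the simple quadrilateral with vertices (4, 1), (0, -4), (6, -4), (4, 8) in order.
The shoelace formula gives twice the area as |[4·(-4) − 0·1] + [0·(-4) − 6·(-4)] + [6·8 − 4·(-4)] + [4·1 − 4·8]| = 44, so the area is 22.
Summing gcd(|Δx|,|Δy|) over the edges gives the boundary count: gcd(4,5) + gcd(6,0) + gcd(2,12) + gcd(0,7) = 1+6+2+7 = 16.
By Pick's theorem I = A − B/2 + 1 = 22 − 16/2 + 1 = 15.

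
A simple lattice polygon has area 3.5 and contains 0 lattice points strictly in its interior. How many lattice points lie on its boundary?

Pick's theorem gives A = I + B/2 − 1, so B = 2(A − I + 1) = 2(3.5 − 0 + 1) = 9.

9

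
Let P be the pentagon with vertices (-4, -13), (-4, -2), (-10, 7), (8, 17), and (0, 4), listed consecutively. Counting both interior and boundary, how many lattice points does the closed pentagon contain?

By the shoelace formula, twice the signed area is |((-4)·(-2) − (-4)·(-13)) + ((-4)·7 − (-10)·(-2)) + ((-10)·17 − 8·7) + (8·4 − 0·17) + (0·(-13) − (-4)·4)| = 270, so the area is 135.
Along each edge there are gcd(|Δx|,|Δy|)+1 lattice points, so counting each shared vertex once the boundary has gcd(0,11) + gcd(6,9) + gcd(18,10) + gcd(8,13) + gcd(4,17) = 11+3+2+1+1 = 18.
Pick's theorem gives I = A − B/2 + 1 = 135 − 18/2 + 1 = 127, so the closed region contains I + B = 127 + 18 = 145 lattice points.

145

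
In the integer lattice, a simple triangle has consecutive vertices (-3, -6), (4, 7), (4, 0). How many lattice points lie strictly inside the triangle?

21

Using the shoelace formula, 2A = |[(-3)·7 − 4·(-6)] + [4·0 − 4·7] + [4·(-6) − (-3)·0]| = 49, so the area is 49/2.
Summing gcd(|Δx|,|Δy|) over the edges gives the boundary count: gcd(7,13) + gcd(0,7) + gcd(7,6) = 1+7+1 = 9.
Pick's theorem gives I = A − B/2 + 1 = 49/2 − 9/2 + 1 = 21.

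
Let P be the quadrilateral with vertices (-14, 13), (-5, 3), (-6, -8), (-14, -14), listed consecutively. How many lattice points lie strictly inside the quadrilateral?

By the shoelace formula, twice the signed area is |[(-14)·3 − (-5)·13] + [(-5)·(-8) − (-6)·3] + [(-6)·(-14) − (-14)·(-8)] + [(-14)·13 − (-14)·(-14)]| = 325, so the area is 162.5.
The number of boundary lattice points is Σ gcd(|Δx|,|Δy|) = gcd(9,10) + gcd(1,11) + gcd(8,6) + gcd(0,27) = 1+1+2+27 = 31.
Pick's theorem gives I = A − B/2 + 1 = 162.5 − 31/2 + 1 = 148.

148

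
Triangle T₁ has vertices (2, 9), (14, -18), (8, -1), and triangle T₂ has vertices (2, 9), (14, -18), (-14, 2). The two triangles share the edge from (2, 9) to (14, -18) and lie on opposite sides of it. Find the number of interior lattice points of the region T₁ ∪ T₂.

276

The union is the simple quadrilateral with vertices (2, 9), (8, -1), (14, -18), (-14, 2) in order.
Using the shoelace formula, 2A = |[2·(-1) − 8·9] + [8·(-18) − 14·(-1)] + [14·2 − (-14)·(-18)] + [(-14)·9 − 2·2]| = 558, so the area is 279.
Along each edge there are gcd(|Δx|,|Δy|)+1 lattice points, so counting each shared vertex once the boundary has gcd(6,10) + gcd(6,17) + gcd(28,20) + gcd(16,7) = 2+1+4+1 = 8.
By Pick's theorem I = A − B/2 + 1 = 279 − 8/2 + 1 = 276.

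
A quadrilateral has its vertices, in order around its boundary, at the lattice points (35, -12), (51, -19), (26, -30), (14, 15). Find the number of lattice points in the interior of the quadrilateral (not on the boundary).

483

Using the shoelace formula, 2A = |(35·(-19) − 51·(-12)) + (51·(-30) − 26·(-19)) + (26·15 − 14·(-30)) + (14·(-12) − 35·15)| = 972, so the area is 486.
The number of boundary lattice points is Σ gcd(|Δx|,|Δy|) = gcd(16,7) + gcd(25,11) + gcd(12,45) + gcd(21,27) = 1+1+3+3 = 8.
Pick's theorem gives I = A − B/2 + 1 = 486 − 8/2 + 1 = 483.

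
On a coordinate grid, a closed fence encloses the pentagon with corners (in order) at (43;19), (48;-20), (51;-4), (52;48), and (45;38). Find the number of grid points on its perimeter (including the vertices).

The number of boundary lattice points is Σ gcd(|Δx|,|Δy|) = gcd(5,39) + gcd(3,16) + gcd(1,52) + gcd(7,10) + gcd(2,19) = 1+1+1+1+1 = 5.

5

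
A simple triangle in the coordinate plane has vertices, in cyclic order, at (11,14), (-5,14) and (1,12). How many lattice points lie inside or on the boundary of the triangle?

The shoelace formula gives twice the area as |[11·14 − (-5)·14] + [(-5)·12 − 1·14] + [1·14 − 11·12]| = 32, so the area is 16.
Summing gcd(|Δx|,|Δy|) over the edges gives the boundary count: gcd(16,0) + gcd(6,2) + gcd(10,2) = 16+2+2 = 20.
Pick's theorem gives I = A − B/2 + 1 = 16 − 20/2 + 1 = 7, so the closed region contains I + B = 7 + 20 = 27 lattice points.

27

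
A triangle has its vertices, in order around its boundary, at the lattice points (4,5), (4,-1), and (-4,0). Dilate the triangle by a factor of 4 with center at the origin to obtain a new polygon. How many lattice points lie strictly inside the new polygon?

369

The shoelace formula gives twice the area as |[4·(-1) − 4·5] + [4·0 − (-4)·(-1)] + [(-4)·5 − 4·0]| = 48, so the area is 24.
Along each edge there are gcd(|Δx|,|Δy|)+1 lattice points, so counting each shared vertex once the boundary has gcd(0,6) + gcd(8,1) + gcd(8,5) = 6+1+1 = 8.
Scaling by 4 multiplies the area by 4² = 16 (so the new area is 384) and multiplies the boundary lattice-point count by 4, giving 32.
By Pick's theorem, the interior count of the dilated polygon is 384 − 32/2 + 1 = 369.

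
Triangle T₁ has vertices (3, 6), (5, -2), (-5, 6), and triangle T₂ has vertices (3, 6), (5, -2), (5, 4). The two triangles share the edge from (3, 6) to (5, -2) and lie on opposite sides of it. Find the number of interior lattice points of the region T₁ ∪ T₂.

30

The union is the simple quadrilateral with vertices (3, 6), (-5, 6), (5, -2), (5, 4) in order.
Using the shoelace formula, 2A = |[3·6 − (-5)·6] + [(-5)·(-2) − 5·6] + [5·4 − 5·(-2)] + [5·6 − 3·4]| = 76, so the area is 38.
Summing gcd(|Δx|,|Δy|) over the edges gives the boundary count: gcd(8,0) + gcd(10,8) + gcd(0,6) + gcd(2,2) = 8+2+6+2 = 18.
By Pick's theorem I = A − B/2 + 1 = 38 − 18/2 + 1 = 30.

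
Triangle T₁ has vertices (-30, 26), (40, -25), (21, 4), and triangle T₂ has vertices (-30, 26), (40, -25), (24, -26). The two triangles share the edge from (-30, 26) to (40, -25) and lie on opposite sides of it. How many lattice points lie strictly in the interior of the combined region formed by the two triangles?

972

The union is the simple quadrilateral with vertices (-30, 26), (21, 4), (40, -25), (24, -26) in order.
The shoelace formula gives twice the area as |[(-30)·4 − 21·26] + [21·(-25) − 40·4] + [40·(-26) − 24·(-25)] + [24·26 − (-30)·(-26)]| = 1947, so the area is 973.5.
The number of boundary lattice points is Σ gcd(|Δx|,|Δy|) = gcd(51,22) + gcd(19,29) + gcd(16,1) + gcd(54,52) = 1+1+1+2 = 5.
By Pick's theorem I = A − B/2 + 1 = 973.5 − 5/2 + 1 = 972.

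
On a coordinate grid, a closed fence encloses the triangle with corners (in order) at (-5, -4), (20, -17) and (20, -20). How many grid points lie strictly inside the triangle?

36

By the shoelace formula, twice the signed area is |((-5)·(-17) − 20·(-4)) + (20·(-20) − 20·(-17)) + (20·(-4) − (-5)·(-20))| = 75, so the area is 75/2.
The number of boundary lattice points is Σ gcd(|Δx|,|Δy|) = gcd(25,13) + gcd(0,3) + gcd(25,16) = 1+3+1 = 5.
Pick's theorem gives I = A − B/2 + 1 = 75/2 − 5/2 + 1 = 36.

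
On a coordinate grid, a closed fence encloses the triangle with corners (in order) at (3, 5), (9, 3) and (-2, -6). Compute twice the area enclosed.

The shoelace formula gives twice the area as |(3·3 − 9·5) + (9·(-6) − (-2)·3) + ((-2)·5 − 3·(-6))| = 76, so the area is 38.

76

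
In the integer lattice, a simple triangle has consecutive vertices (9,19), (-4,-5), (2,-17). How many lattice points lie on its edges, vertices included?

The number of boundary lattice points is Σ gcd(|Δx|,|Δy|) = gcd(13,24) + gcd(6,12) + gcd(7,36) = 1+6+1 = 8.

8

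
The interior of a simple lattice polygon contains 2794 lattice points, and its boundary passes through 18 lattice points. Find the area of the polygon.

By Pick's theorem, A = I + B/2 − 1 = 2794 + 18/2 − 1 = 2802.

2802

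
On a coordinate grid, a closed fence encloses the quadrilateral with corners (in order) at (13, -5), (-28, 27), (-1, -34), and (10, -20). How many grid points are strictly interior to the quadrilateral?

Using the shoelace formula, 2A = |(13·27 − (-28)·(-5)) + ((-28)·(-34) − (-1)·27) + ((-1)·(-20) − 10·(-34)) + (10·(-5) − 13·(-20))| = 1760, so the area is 880.
Along each edge there are gcd(|Δx|,|Δy|)+1 lattice points, so counting each shared vertex once the boundary has gcd(41,32) + gcd(27,61) + gcd(11,14) + gcd(3,15) = 1+1+1+3 = 6.
By Pick's theorem A = I + B/2 − 1, so I = 880 − 6/2 + 1 = 878.

878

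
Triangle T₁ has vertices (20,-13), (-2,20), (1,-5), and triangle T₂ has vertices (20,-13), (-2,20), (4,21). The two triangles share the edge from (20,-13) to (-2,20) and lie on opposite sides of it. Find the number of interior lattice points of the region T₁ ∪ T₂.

334

The union is the simple quadrilateral with vertices (20,-13), (1,-5), (-2,20), (4,21) in order.
Using the shoelace formula, 2A = |[20·(-5) − 1·(-13)] + [1·20 − (-2)·(-5)] + [(-2)·21 − 4·20] + [4·(-13) − 20·21]| = 671, so the area is 671/2.
Along each edge there are gcd(|Δx|,|Δy|)+1 lattice points, so counting each shared vertex once the boundary has gcd(19,8) + gcd(3,25) + gcd(6,1) + gcd(16,34) = 1+1+1+2 = 5.
By Pick's theorem I = A − B/2 + 1 = 671/2 − 5/2 + 1 = 334.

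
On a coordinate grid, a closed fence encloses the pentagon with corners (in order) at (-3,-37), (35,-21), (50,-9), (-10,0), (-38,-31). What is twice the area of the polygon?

3626

Using the shoelace formula, 2A = |[(-3)·(-21) − 35·(-37)] + [35·(-9) − 50·(-21)] + [50·0 − (-10)·(-9)] + [(-10)·(-31) − (-38)·0] + [(-38)·(-37) − (-3)·(-31)]| = 3626, so the area is 1813.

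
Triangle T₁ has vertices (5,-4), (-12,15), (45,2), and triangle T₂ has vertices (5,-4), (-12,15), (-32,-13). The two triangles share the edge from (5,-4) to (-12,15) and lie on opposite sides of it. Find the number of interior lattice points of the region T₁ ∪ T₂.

856

The union is the simple quadrilateral with vertices (5,-4), (45,2), (-12,15), (-32,-13) in order.
Using the shoelace formula, 2A = |(5·2 − 45·(-4)) + (45·15 − (-12)·2) + ((-12)·(-13) − (-32)·15) + ((-32)·(-4) − 5·(-13))| = 1718, so the area is 859.
The number of boundary lattice points is Σ gcd(|Δx|,|Δy|) = gcd(40,6) + gcd(57,13) + gcd(20,28) + gcd(37,9) = 2+1+4+1 = 8.
By Pick's theorem I = A − B/2 + 1 = 859 − 8/2 + 1 = 856.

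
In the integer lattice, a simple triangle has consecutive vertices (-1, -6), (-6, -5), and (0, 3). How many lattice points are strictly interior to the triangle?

22

The shoelace formula gives twice the area as |[(-1)·(-5) − (-6)·(-6)] + [(-6)·3 − 0·(-5)] + [0·(-6) − (-1)·3]| = 46, so the area is 23.
Along each edge there are gcd(|Δx|,|Δy|)+1 lattice points, so counting each shared vertex once the boundary has gcd(5,1) + gcd(6,8) + gcd(1,9) = 1+2+1 = 4.
By Pick's theorem A = I + B/2 − 1, so I = 23 − 4/2 + 1 = 22.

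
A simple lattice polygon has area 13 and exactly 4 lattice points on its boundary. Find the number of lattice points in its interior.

From Pick's theorem, I = A − B/2 + 1 = 13 − 4/2 + 1 = 12.

12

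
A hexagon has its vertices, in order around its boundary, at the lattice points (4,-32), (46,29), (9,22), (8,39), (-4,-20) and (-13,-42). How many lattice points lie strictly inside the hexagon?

1499

The shoelace formula gives twice the area as |[4·29 − 46·(-32)] + [46·22 − 9·29] + [9·39 − 8·22] + [8·(-20) − (-4)·39] + [(-4)·(-42) − (-13)·(-20)] + [(-13)·(-32) − 4·(-42)]| = 3002, so the area is 1501.
Along each edge there are gcd(|Δx|,|Δy|)+1 lattice points, so counting each shared vertex once the boundary has gcd(42,61) + gcd(37,7) + gcd(1,17) + gcd(12,59) + gcd(9,22) + gcd(17,10) = 1+1+1+1+1+1 = 6.
Pick's theorem gives I = A − B/2 + 1 = 1501 − 6/2 + 1 = 1499.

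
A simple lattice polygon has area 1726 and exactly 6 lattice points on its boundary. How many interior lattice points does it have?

1724

Pick's theorem A = I + B/2 − 1 rearranges to I = A − B/2 + 1 = 1726 − 6/2 + 1 = 1724.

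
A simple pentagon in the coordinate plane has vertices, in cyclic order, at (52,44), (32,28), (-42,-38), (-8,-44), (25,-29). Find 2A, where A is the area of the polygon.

5492

By the shoelace formula, twice the signed area is |(52·28 − 32·44) + (32·(-38) − (-42)·28) + ((-42)·(-44) − (-8)·(-38)) + ((-8)·(-29) − 25·(-44)) + (25·44 − 52·(-29))| = 5492, so the area is 2746.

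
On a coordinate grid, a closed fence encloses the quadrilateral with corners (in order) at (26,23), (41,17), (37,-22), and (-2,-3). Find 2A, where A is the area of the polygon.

2155

Using the shoelace formula, 2A = |(26·17 − 41·23) + (41·(-22) − 37·17) + (37·(-3) − (-2)·(-22)) + ((-2)·23 − 26·(-3))| = 2155, so the area is 1077.5.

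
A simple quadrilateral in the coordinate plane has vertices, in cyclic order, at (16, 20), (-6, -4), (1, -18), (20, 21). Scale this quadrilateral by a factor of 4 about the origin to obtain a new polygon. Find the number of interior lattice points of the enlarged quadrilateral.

Using the shoelace formula, 2A = |(16·(-4) − (-6)·20) + ((-6)·(-18) − 1·(-4)) + (1·21 − 20·(-18)) + (20·20 − 16·21)| = 613, so the area is 613/2.
Summing gcd(|Δx|,|Δy|) over the edges gives the boundary count: gcd(22,24) + gcd(7,14) + gcd(19,39) + gcd(4,1) = 2+7+1+1 = 11.
Scaling by 4 multiplies the area by 4² = 16 (so the new area is 4904) and multiplies the boundary lattice-point count by 4, giving 44.
By Pick's theorem, the interior count of the dilated polygon is 4904 − 44/2 + 1 = 4883.

4883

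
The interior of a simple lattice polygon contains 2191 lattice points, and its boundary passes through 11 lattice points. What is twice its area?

Pick's theorem states A = I + B/2 − 1, so A = 2191 + 11/2 − 1 = 4391/2.
Hence 2A = 4391.

4391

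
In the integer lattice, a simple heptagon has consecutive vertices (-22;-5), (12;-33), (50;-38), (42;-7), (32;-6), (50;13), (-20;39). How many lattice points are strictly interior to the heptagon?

3537

Using the shoelace formula, 2A = |((-22)·(-33) − 12·(-5)) + (12·(-38) − 50·(-33)) + (50·(-7) − 42·(-38)) + (42·(-6) − 32·(-7)) + (32·13 − 50·(-6)) + (50·39 − (-20)·13) + ((-20)·(-5) − (-22)·39)| = 7082, so the area is 3541.
Summing gcd(|Δx|,|Δy|) over the edges gives the boundary count: gcd(34,28) + gcd(38,5) + gcd(8,31) + gcd(10,1) + gcd(18,19) + gcd(70,26) + gcd(2,44) = 2+1+1+1+1+2+2 = 10.
Pick's theorem gives I = A − B/2 + 1 = 3541 − 10/2 + 1 = 3537.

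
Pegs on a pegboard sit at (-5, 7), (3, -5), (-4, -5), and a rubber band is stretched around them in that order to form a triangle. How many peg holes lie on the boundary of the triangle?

12

Along each edge there are gcd(|Δx|,|Δy|)+1 lattice points, so counting each shared vertex once the boundary has gcd(8,12) + gcd(7,0) + gcd(1,12) = 4+7+1 = 12.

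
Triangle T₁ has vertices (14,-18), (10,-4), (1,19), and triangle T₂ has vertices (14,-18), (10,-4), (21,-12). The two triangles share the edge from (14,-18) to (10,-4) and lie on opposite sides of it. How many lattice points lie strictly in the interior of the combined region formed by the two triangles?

The union is the simple quadrilateral with vertices (14,-18), (1,19), (10,-4), (21,-12) in order.
By the shoelace formula, twice the signed area is |(14·19 − 1·(-18)) + (1·(-4) − 10·19) + (10·(-12) − 21·(-4)) + (21·(-18) − 14·(-12))| = 156, so the area is 78.
The number of boundary lattice points is Σ gcd(|Δx|,|Δy|) = gcd(13,37) + gcd(9,23) + gcd(11,8) + gcd(7,6) = 1+1+1+1 = 4.
By Pick's theorem I = A − B/2 + 1 = 78 − 4/2 + 1 = 77.

77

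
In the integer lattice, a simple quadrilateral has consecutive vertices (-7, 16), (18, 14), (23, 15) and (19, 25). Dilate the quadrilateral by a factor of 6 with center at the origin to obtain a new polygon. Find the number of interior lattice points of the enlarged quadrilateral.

The shoelace formula gives twice the area as |[(-7)·14 − 18·16] + [18·15 − 23·14] + [23·25 − 19·15] + [19·16 − (-7)·25]| = 331, so the area is 165.5.
Summing gcd(|Δx|,|Δy|) over the edges gives the boundary count: gcd(25,2) + gcd(5,1) + gcd(4,10) + gcd(26,9) = 1+1+2+1 = 5.
Scaling by 6 multiplies the area by 6² = 36 (so the new area is 5958) and multiplies the boundary lattice-point count by 6, giving 30.
By Pick's theorem, the interior count of the dilated polygon is 5958 − 30/2 + 1 = 5944.

5944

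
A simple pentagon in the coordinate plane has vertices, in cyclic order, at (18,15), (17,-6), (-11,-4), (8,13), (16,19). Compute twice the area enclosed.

766

Using the shoelace formula, 2A = |(18·(-6) − 17·15) + (17·(-4) − (-11)·(-6)) + ((-11)·13 − 8·(-4)) + (8·19 − 16·13) + (16·15 − 18·19)| = 766, so the area is 383.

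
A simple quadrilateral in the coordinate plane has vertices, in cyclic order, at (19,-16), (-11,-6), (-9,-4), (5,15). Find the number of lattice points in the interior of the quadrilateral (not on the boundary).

384

Using the shoelace formula, 2A = |[19·(-6) − (-11)·(-16)] + [(-11)·(-4) − (-9)·(-6)] + [(-9)·15 − 5·(-4)] + [5·(-16) − 19·15]| = 780, so the area is 390.
The number of boundary lattice points is Σ gcd(|Δx|,|Δy|) = gcd(30,10) + gcd(2,2) + gcd(14,19) + gcd(14,31) = 10+2+1+1 = 14.
Pick's theorem gives I = A − B/2 + 1 = 390 − 14/2 + 1 = 384.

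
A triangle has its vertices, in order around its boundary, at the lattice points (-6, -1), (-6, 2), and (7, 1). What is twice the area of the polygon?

Using the shoelace formula, 2A = |((-6)·2 − (-6)·(-1)) + ((-6)·1 − 7·2) + (7·(-1) − (-6)·1)| = 39, so the area is 39/2.

39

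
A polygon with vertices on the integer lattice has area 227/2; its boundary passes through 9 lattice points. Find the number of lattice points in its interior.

Pick's theorem A = I + B/2 − 1 rearranges to I = A − B/2 + 1 = 227/2 − 9/2 + 1 = 110.

110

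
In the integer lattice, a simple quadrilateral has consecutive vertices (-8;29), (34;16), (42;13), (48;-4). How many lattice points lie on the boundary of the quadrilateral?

The number of boundary lattice points is Σ gcd(|Δx|,|Δy|) = gcd(42,13) + gcd(8,3) + gcd(6,17) + gcd(56,33) = 1+1+1+1 = 4.

4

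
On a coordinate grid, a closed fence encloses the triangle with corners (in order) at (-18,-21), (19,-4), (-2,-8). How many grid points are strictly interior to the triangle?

104

Using the shoelace formula, 2A = |((-18)·(-4) − 19·(-21)) + (19·(-8) − (-2)·(-4)) + ((-2)·(-21) − (-18)·(-8))| = 209, so the area is 209/2.
Along each edge there are gcd(|Δx|,|Δy|)+1 lattice points, so counting each shared vertex once the boundary has gcd(37,17) + gcd(21,4) + gcd(16,13) = 1+1+1 = 3.
By Pick's theorem A = I + B/2 − 1, so I = 209/2 − 3/2 + 1 = 104.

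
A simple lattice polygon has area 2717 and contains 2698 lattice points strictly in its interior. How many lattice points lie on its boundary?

Pick's theorem gives A = I + B/2 − 1, so B = 2(A − I + 1) = 2(2717 − 2698 + 1) = 40.

40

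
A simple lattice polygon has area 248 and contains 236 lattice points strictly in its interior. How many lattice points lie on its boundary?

Pick's theorem gives A = I + B/2 − 1, so B = 2(A − I + 1) = 2(248 − 236 + 1) = 26.

26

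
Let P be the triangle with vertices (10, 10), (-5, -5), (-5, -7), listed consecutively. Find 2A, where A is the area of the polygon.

30

Using the shoelace formula, 2A = |[10·(-5) − (-5)·10] + [(-5)·(-7) − (-5)·(-5)] + [(-5)·10 − 10·(-7)]| = 30, so the area is 15.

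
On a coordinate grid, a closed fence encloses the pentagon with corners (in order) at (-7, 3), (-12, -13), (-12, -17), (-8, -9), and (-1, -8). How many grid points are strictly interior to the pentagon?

67

By the shoelace formula, twice the signed area is |((-7)·(-13) − (-12)·3) + ((-12)·(-17) − (-12)·(-13)) + ((-12)·(-9) − (-8)·(-17)) + ((-8)·(-8) − (-1)·(-9)) + ((-1)·3 − (-7)·(-8))| = 143, so the area is 143/2.
The number of boundary lattice points is Σ gcd(|Δx|,|Δy|) = gcd(5,16) + gcd(0,4) + gcd(4,8) + gcd(7,1) + gcd(6,11) = 1+4+4+1+1 = 11.
By Pick's theorem A = I + B/2 − 1, so I = 143/2 − 11/2 + 1 = 67.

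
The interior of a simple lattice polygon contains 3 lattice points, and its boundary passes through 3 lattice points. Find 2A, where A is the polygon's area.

By Pick's theorem, A = I + B/2 − 1 = 3 + 3/2 − 1 = 7/2.
Hence 2A = 7.

7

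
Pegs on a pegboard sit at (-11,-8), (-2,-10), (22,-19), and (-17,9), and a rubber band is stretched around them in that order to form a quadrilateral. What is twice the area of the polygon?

Using the shoelace formula, 2A = |((-11)·(-10) − (-2)·(-8)) + ((-2)·(-19) − 22·(-10)) + (22·9 − (-17)·(-19)) + ((-17)·(-8) − (-11)·9)| = 462, so the area is 231.

462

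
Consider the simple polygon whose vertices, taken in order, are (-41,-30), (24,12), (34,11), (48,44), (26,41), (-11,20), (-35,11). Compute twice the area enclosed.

4927

By the shoelace formula, twice the signed area is |((-41)·12 − 24·(-30)) + (24·11 − 34·12) + (34·44 − 48·11) + (48·41 − 26·44) + (26·20 − (-11)·41) + ((-11)·11 − (-35)·20) + ((-35)·(-30) − (-41)·11)| = 4927, so the area is 2463.5.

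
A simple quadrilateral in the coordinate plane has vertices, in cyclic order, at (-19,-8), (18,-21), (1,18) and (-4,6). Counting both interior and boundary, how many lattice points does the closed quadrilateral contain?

The shoelace formula gives twice the area as |[(-19)·(-21) − 18·(-8)] + [18·18 − 1·(-21)] + [1·6 − (-4)·18] + [(-4)·(-8) − (-19)·6]| = 1112, so the area is 556.
Summing gcd(|Δx|,|Δy|) over the edges gives the boundary count: gcd(37,13) + gcd(17,39) + gcd(5,12) + gcd(15,14) = 1+1+1+1 = 4.
Pick's theorem gives I = A − B/2 + 1 = 556 − 4/2 + 1 = 555, so the closed region contains I + B = 555 + 4 = 559 lattice points.

559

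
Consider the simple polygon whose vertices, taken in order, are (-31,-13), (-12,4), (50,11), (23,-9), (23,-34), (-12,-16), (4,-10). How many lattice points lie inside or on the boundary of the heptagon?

The shoelace formula gives twice the area as |[(-31)·4 − (-12)·(-13)] + [(-12)·11 − 50·4] + [50·(-9) − 23·11] + [23·(-34) − 23·(-9)] + [23·(-16) − (-12)·(-34)] + [(-12)·(-10) − 4·(-16)] + [4·(-13) − (-31)·(-10)]| = 2844, so the area is 1422.
The number of boundary lattice points is Σ gcd(|Δx|,|Δy|) = gcd(19,17) + gcd(62,7) + gcd(27,20) + gcd(0,25) + gcd(35,18) + gcd(16,6) + gcd(35,3) = 1+1+1+25+1+2+1 = 32.
Pick's theorem gives I = A − B/2 + 1 = 1422 − 32/2 + 1 = 1407, so the closed region contains I + B = 1407 + 32 = 1439 lattice points.

1439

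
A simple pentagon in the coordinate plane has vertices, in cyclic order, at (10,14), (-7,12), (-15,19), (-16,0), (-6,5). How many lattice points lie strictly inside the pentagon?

The shoelace formula gives twice the area as |(10·12 − (-7)·14) + ((-7)·19 − (-15)·12) + ((-15)·0 − (-16)·19) + ((-16)·5 − (-6)·0) + ((-6)·14 − 10·5)| = 355, so the area is 177.5.
Along each edge there are gcd(|Δx|,|Δy|)+1 lattice points, so counting each shared vertex once the boundary has gcd(17,2) + gcd(8,7) + gcd(1,19) + gcd(10,5) + gcd(16,9) = 1+1+1+5+1 = 9.
Pick's theorem gives I = A − B/2 + 1 = 177.5 − 9/2 + 1 = 174.

174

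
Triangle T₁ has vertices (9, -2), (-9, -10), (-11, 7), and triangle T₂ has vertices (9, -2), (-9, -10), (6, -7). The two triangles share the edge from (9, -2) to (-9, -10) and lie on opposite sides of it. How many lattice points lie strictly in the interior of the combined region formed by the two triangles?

The union is the simple quadrilateral with vertices (9, -2), (-11, 7), (-9, -10), (6, -7) in order.
The shoelace formula gives twice the area as |[9·7 − (-11)·(-2)] + [(-11)·(-10) − (-9)·7] + [(-9)·(-7) − 6·(-10)] + [6·(-2) − 9·(-7)]| = 388, so the area is 194.
The number of boundary lattice points is Σ gcd(|Δx|,|Δy|) = gcd(20,9) + gcd(2,17) + gcd(15,3) + gcd(3,5) = 1+1+3+1 = 6.
By Pick's theorem I = A − B/2 + 1 = 194 − 6/2 + 1 = 192.

192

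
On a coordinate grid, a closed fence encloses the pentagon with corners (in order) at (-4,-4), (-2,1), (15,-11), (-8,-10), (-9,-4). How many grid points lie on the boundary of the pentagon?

The number of boundary lattice points is Σ gcd(|Δx|,|Δy|) = gcd(2,5) + gcd(17,12) + gcd(23,1) + gcd(1,6) + gcd(5,0) = 1+1+1+1+5 = 9.

9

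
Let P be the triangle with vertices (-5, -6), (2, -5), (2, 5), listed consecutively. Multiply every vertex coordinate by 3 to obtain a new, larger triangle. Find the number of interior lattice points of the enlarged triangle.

Using the shoelace formula, 2A = |((-5)·(-5) − 2·(-6)) + (2·5 − 2·(-5)) + (2·(-6) − (-5)·5)| = 70, so the area is 35.
Along each edge there are gcd(|Δx|,|Δy|)+1 lattice points, so counting each shared vertex once the boundary has gcd(7,1) + gcd(0,10) + gcd(7,11) = 1+10+1 = 12.
Scaling by 3 multiplies the area by 3² = 9 (so the new area is 315) and multiplies the boundary lattice-point count by 3, giving 36.
By Pick's theorem, the interior count of the dilated polygon is 315 − 36/2 + 1 = 298.

298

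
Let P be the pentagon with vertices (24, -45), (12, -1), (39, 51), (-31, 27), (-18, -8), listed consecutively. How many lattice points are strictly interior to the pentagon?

The shoelace formula gives twice the area as |[24·(-1) − 12·(-45)] + [12·51 − 39·(-1)] + [39·27 − (-31)·51] + [(-31)·(-8) − (-18)·27] + [(-18)·(-45) − 24·(-8)]| = 5537, so the area is 5537/2.
Along each edge there are gcd(|Δx|,|Δy|)+1 lattice points, so counting each shared vertex once the boundary has gcd(12,44) + gcd(27,52) + gcd(70,24) + gcd(13,35) + gcd(42,37) = 4+1+2+1+1 = 9.
By Pick's theorem A = I + B/2 − 1, so I = 5537/2 − 9/2 + 1 = 2765.

2765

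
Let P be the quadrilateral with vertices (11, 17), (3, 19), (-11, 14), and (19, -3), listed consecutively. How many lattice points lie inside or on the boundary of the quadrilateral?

271

By the shoelace formula, twice the signed area is |[11·19 − 3·17] + [3·14 − (-11)·19] + [(-11)·(-3) − 19·14] + [19·17 − 11·(-3)]| = 532, so the area is 266.
Along each edge there are gcd(|Δx|,|Δy|)+1 lattice points, so counting each shared vertex once the boundary has gcd(8,2) + gcd(14,5) + gcd(30,17) + gcd(8,20) = 2+1+1+4 = 8.
Pick's theorem gives I = A − B/2 + 1 = 266 − 8/2 + 1 = 263, so the closed region contains I + B = 263 + 8 = 271 lattice points.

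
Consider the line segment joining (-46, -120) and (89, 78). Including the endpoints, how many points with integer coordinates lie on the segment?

10

The number of lattice points on a segment between lattice points is gcd(|Δx|,|Δy|) + 1 = gcd(135,198) + 1 = 9 + 1 = 10.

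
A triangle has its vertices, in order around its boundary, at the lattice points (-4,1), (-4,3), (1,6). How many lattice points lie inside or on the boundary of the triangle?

The shoelace formula gives twice the area as |((-4)·3 − (-4)·1) + ((-4)·6 − 1·3) + (1·1 − (-4)·6)| = 10, so the area is 5.
Along each edge there are gcd(|Δx|,|Δy|)+1 lattice points, so counting each shared vertex once the boundary has gcd(0,2) + gcd(5,3) + gcd(5,5) = 2+1+5 = 8.
Pick's theorem gives I = A − B/2 + 1 = 5 − 8/2 + 1 = 2, so the closed region contains I + B = 2 + 8 = 10 lattice points.

10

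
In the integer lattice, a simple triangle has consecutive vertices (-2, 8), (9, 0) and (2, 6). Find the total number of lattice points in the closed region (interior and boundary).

By the shoelace formula, twice the signed area is |((-2)·0 − 9·8) + (9·6 − 2·0) + (2·8 − (-2)·6)| = 10, so the area is 5.
The number of boundary lattice points is Σ gcd(|Δx|,|Δy|) = gcd(11,8) + gcd(7,6) + gcd(4,2) = 1+1+2 = 4.
Pick's theorem gives I = A − B/2 + 1 = 5 − 4/2 + 1 = 4, so the closed region contains I + B = 4 + 4 = 8 lattice points.

8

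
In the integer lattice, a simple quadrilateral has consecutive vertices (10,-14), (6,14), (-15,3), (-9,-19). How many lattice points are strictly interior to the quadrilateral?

537

Using the shoelace formula, 2A = |(10·14 − 6·(-14)) + (6·3 − (-15)·14) + ((-15)·(-19) − (-9)·3) + ((-9)·(-14) − 10·(-19))| = 1080, so the area is 540.
The number of boundary lattice points is Σ gcd(|Δx|,|Δy|) = gcd(4,28) + gcd(21,11) + gcd(6,22) + gcd(19,5) = 4+1+2+1 = 8.
By Pick's theorem A = I + B/2 − 1, so I = 540 − 8/2 + 1 = 537.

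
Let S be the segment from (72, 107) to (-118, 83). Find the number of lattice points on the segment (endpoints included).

The number of lattice points on a segment between lattice points is gcd(|Δx|,|Δy|) + 1 = gcd(190,24) + 1 = 2 + 1 = 3.

3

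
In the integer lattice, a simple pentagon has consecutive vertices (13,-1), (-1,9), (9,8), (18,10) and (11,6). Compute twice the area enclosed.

The shoelace formula gives twice the area as |[13·9 − (-1)·(-1)] + [(-1)·8 − 9·9] + [9·10 − 18·8] + [18·6 − 11·10] + [11·(-1) − 13·6]| = 118, so the area is 59.

118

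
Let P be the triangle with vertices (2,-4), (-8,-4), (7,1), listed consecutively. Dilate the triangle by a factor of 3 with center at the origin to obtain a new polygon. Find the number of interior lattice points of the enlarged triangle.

By the shoelace formula, twice the signed area is |[2·(-4) − (-8)·(-4)] + [(-8)·1 − 7·(-4)] + [7·(-4) − 2·1]| = 50, so the area is 25.
Along each edge there are gcd(|Δx|,|Δy|)+1 lattice points, so counting each shared vertex once the boundary has gcd(10,0) + gcd(15,5) + gcd(5,5) = 10+5+5 = 20.
Scaling by 3 multiplies the area by 3² = 9 (so the new area is 225) and multiplies the boundary lattice-point count by 3, giving 60.
By Pick's theorem, the interior count of the dilated polygon is 225 − 60/2 + 1 = 196.

196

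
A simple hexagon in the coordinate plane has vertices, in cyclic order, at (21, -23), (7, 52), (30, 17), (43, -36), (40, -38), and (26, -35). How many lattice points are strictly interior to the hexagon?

The shoelace formula gives twice the area as |[21·52 − 7·(-23)] + [7·17 − 30·52] + [30·(-36) − 43·17] + [43·(-38) − 40·(-36)] + [40·(-35) − 26·(-38)] + [26·(-23) − 21·(-35)]| = 2468, so the area is 1234.
Summing gcd(|Δx|,|Δy|) over the edges gives the boundary count: gcd(14,75) + gcd(23,35) + gcd(13,53) + gcd(3,2) + gcd(14,3) + gcd(5,12) = 1+1+1+1+1+1 = 6.
Pick's theorem gives I = A − B/2 + 1 = 1234 − 6/2 + 1 = 1232.

1232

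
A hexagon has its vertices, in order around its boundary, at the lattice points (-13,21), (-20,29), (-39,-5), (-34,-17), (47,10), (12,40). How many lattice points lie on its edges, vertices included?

Summing gcd(|Δx|,|Δy|) over the edges gives the boundary count: gcd(7,8) + gcd(19,34) + gcd(5,12) + gcd(81,27) + gcd(35,30) + gcd(25,19) = 1+1+1+27+5+1 = 36.

36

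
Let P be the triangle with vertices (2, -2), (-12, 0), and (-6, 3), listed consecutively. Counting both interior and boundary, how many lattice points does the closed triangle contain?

31

The shoelace formula gives twice the area as |[2·0 − (-12)·(-2)] + [(-12)·3 − (-6)·0] + [(-6)·(-2) − 2·3]| = 54, so the area is 27.
Summing gcd(|Δx|,|Δy|) over the edges gives the boundary count: gcd(14,2) + gcd(6,3) + gcd(8,5) = 2+3+1 = 6.
Pick's theorem gives I = A − B/2 + 1 = 27 − 6/2 + 1 = 25, so the closed region contains I + B = 25 + 6 = 31 lattice points.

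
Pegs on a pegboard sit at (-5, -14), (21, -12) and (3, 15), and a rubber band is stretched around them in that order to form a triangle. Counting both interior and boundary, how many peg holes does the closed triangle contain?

376

Using the shoelace formula, 2A = |[(-5)·(-12) − 21·(-14)] + [21·15 − 3·(-12)] + [3·(-14) − (-5)·15]| = 738, so the area is 369.
Summing gcd(|Δx|,|Δy|) over the edges gives the boundary count: gcd(26,2) + gcd(18,27) + gcd(8,29) = 2+9+1 = 12.
Pick's theorem gives I = A − B/2 + 1 = 369 − 12/2 + 1 = 364, so the closed region contains I + B = 364 + 12 = 376 lattice points.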